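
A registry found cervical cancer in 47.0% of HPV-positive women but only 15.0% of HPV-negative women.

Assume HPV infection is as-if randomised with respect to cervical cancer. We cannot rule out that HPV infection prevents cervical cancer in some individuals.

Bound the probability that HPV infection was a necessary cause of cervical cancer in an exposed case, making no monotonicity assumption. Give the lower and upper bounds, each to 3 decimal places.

0.681 ≤ PN ≤ 1.000

p₁ = 0.47, p₀ = 0.15.
Under exogeneity alone the bounds on PN are max{0,(p₁−p₀)/p₁} ≤ PN ≤ min{1,(1−p₀)/p₁}.
  lower = (p₁ − p₀)/p₁ = 0.32 / 0.47 ≈ 0.6809
  upper = min{1, (1 − p₀)/p₁} = 0.85 / 0.47 ≈ 1.8085 → capped at 1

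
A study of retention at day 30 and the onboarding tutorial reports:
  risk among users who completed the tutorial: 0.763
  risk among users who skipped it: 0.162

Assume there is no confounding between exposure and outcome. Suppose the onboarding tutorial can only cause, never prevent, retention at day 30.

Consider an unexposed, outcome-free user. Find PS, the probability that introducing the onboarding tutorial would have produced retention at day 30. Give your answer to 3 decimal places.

Let p₁ = 0.763, p₀ = 0.162.
Under exogeneity and monotonicity, PS = (p₁ − p₀) / (1 − p₀).
PS = (0.763 − 0.162) / (1 − 0.162) = 0.601 / 0.838 ≈ 0.7172

PS ≈ 0.717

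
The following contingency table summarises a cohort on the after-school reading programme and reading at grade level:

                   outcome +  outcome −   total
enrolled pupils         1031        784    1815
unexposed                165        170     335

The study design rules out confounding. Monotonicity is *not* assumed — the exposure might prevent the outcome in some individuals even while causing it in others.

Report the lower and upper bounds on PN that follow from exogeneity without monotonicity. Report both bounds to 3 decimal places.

0.133 ≤ PN ≤ 0.893

p₁ = P(outcome | exposed) = 1031/1815 = 0.56804
p₀ = P(outcome | unexposed) = 165/335 = 0.49254
Under exogeneity alone the bounds on PN are max{0,(p₁−p₀)/p₁} ≤ PN ≤ min{1,(1−p₀)/p₁}.
  lower = (p₁ − p₀)/p₁ = 0.075507 / 0.56804 ≈ 0.1329
  upper = min{1, (1 − p₀)/p₁} = 0.50746 / 0.56804 ≈ 0.8934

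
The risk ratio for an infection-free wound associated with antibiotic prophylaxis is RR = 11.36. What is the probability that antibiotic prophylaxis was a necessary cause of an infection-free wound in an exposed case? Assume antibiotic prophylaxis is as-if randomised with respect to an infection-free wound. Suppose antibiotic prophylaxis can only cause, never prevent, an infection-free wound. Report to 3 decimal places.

Under exogeneity and monotonicity, PN = (RR − 1) / RR = 1 − 1/RR.
PN = (11.36 − 1) / 11.36 = 10.36 / 11.36 ≈ 0.9120

PN ≈ 0.912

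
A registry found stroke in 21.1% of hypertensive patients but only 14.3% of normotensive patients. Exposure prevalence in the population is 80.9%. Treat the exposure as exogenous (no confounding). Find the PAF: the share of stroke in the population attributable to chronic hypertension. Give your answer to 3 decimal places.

PAF ≈ 0.278

p₁ = 0.211, p₀ = 0.143.
Overall risk P(Y=1) = π·p₁ + (1−π)·p₀ = 0.809×0.211 + 0.191×0.143 = 0.19801.
Under exogeneity, PAF = [P(Y=1) − p₀] / P(Y=1).
PAF = (0.19801 − 0.143) / 0.19801 ≈ 0.2778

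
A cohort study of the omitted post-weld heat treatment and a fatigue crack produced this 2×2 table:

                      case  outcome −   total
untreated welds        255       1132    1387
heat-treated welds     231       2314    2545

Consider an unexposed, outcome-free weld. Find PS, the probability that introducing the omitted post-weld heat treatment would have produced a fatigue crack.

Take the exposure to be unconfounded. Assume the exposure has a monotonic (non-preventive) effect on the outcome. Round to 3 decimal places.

p₁ = P(outcome | exposed) = 255/1387 = 0.18385
p₀ = P(outcome | unexposed) = 231/2545 = 0.090766
Under exogeneity and monotonicity, PS = (p₁ − p₀) / (1 − p₀).
PS = (0.18385 − 0.090766) / (1 − 0.090766) = 0.093084 / 0.90923 ≈ 0.1024

PS ≈ 0.102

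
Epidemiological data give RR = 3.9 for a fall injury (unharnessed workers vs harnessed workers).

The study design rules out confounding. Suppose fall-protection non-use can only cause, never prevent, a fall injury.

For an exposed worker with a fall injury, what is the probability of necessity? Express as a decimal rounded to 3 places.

Under exogeneity and monotonicity, PN = (RR − 1) / RR = 1 − 1/RR.
PN = (3.9 − 1) / 3.9 = 2.9 / 3.9 ≈ 0.7436

PN ≈ 0.744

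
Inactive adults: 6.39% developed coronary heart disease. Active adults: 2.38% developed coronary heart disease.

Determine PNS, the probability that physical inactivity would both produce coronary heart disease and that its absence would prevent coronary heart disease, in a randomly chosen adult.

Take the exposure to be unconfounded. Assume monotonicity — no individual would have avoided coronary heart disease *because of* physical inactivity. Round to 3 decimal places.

p₁ = 0.0639, p₀ = 0.0238.
Under exogeneity and monotonicity, PNS = p₁ − p₀.
PNS = 0.0639 − 0.0238 = 0.0401

PNS ≈ 0.040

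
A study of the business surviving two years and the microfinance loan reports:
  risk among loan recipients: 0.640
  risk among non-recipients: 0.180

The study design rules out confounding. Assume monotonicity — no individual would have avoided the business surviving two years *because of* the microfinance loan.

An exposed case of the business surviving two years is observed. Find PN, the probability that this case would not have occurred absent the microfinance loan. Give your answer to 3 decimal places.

Let p₁ = 0.64, p₀ = 0.18.
Under exogeneity and monotonicity, PN = (p₁ − p₀) / p₁.
PN = (0.64 − 0.18) / 0.64 = 0.46 / 0.64 ≈ 0.7188

PN ≈ 0.719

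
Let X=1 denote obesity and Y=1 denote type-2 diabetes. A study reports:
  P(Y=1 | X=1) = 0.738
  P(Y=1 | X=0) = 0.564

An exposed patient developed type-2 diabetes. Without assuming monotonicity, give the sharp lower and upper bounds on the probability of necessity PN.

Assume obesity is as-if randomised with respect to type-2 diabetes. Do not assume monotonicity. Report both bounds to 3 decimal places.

Let p₁ = 0.738, p₀ = 0.564.
Under exogeneity alone the bounds on PN are max{0,(p₁−p₀)/p₁} ≤ PN ≤ min{1,(1−p₀)/p₁}.
  lower = (p₁ − p₀)/p₁ = 0.174 / 0.738 ≈ 0.2358
  upper = min{1, (1 − p₀)/p₁} = 0.436 / 0.738 ≈ 0.5908

0.236 ≤ PN ≤ 0.591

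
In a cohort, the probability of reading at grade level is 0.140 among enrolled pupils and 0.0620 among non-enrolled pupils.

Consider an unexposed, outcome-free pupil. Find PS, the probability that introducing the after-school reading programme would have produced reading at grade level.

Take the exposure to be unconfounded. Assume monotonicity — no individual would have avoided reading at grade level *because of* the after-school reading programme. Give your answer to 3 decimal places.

Let p₁ = 0.14, p₀ = 0.062.
Under exogeneity and monotonicity, PS = (p₁ − p₀) / (1 − p₀).
PS = (0.14 − 0.062) / (1 − 0.062) = 0.078 / 0.938 ≈ 0.0832

PS ≈ 0.083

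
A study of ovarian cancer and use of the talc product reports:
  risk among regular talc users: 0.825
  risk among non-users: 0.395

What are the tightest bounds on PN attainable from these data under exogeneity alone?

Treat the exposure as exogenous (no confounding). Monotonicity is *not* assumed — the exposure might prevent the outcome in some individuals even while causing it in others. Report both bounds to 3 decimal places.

0.521 ≤ PN ≤ 0.733

Let p₁ = 0.825, p₀ = 0.395.
Under exogeneity alone the bounds on PN are max{0,(p₁−p₀)/p₁} ≤ PN ≤ min{1,(1−p₀)/p₁}.
  lower = (p₁ − p₀)/p₁ = 0.43 / 0.825 ≈ 0.5212
  upper = min{1, (1 − p₀)/p₁} = 0.605 / 0.825 ≈ 0.7333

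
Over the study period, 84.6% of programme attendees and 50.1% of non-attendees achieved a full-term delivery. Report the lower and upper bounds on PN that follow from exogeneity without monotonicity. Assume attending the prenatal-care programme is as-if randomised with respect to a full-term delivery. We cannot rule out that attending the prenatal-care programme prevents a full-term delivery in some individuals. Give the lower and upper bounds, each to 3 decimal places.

p₁ = 0.846, p₀ = 0.501.
Under exogeneity alone the bounds on PN are max{0,(p₁−p₀)/p₁} ≤ PN ≤ min{1,(1−p₀)/p₁}.
  lower = (p₁ − p₀)/p₁ = 0.345 / 0.846 ≈ 0.4078
  upper = min{1, (1 − p₀)/p₁} = 0.499 / 0.846 ≈ 0.5898

0.408 ≤ PN ≤ 0.590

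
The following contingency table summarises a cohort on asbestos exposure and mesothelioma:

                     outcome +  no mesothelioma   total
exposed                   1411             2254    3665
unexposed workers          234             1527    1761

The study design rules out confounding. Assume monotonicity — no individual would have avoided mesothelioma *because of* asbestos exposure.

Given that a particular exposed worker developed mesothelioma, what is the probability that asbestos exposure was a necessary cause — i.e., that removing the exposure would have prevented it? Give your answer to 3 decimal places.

PN ≈ 0.655

p₁ = P(outcome | exposed) = 1411/3665 = 0.38499
p₀ = P(outcome | unexposed) = 234/1761 = 0.13288
Under exogeneity and monotonicity, PN = (p₁ − p₀)/p₁.
PN = (0.38499 − 0.13288) / 0.38499 ≈ 0.6549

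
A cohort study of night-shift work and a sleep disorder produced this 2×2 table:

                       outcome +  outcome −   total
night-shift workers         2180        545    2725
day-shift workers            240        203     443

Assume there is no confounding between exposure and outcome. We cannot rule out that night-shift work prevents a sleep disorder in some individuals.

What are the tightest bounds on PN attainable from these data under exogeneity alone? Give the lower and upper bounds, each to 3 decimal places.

p₁ = P(outcome | exposed) = 2180/2725 = 0.8
p₀ = P(outcome | unexposed) = 240/443 = 0.54176
Under exogeneity alone the bounds on PN are max{0,(p₁−p₀)/p₁} ≤ PN ≤ min{1,(1−p₀)/p₁}.
  lower = (p₁ − p₀)/p₁ = 0.25824 / 0.8 ≈ 0.3228
  upper = min{1, (1 − p₀)/p₁} = 0.45824 / 0.8 ≈ 0.5728

0.323 ≤ PN ≤ 0.573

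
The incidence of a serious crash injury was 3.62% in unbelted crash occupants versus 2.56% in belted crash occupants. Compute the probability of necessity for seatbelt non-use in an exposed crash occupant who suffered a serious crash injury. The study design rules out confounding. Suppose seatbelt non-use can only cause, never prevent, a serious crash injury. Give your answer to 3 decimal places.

p₁ = 0.0362, p₀ = 0.0256.
Under exogeneity and monotonicity, PN = (p₁ − p₀) / p₁.
PN = (0.0362 − 0.0256) / 0.0362 = 0.0106 / 0.0362 ≈ 0.2928

PN ≈ 0.293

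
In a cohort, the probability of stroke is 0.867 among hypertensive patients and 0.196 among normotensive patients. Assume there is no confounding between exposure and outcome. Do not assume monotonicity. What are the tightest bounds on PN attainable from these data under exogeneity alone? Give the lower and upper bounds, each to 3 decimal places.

Let p₁ = 0.867, p₀ = 0.196.
Under exogeneity alone the bounds on PN are max{0,(p₁−p₀)/p₁} ≤ PN ≤ min{1,(1−p₀)/p₁}.
  lower = (p₁ − p₀)/p₁ = 0.671 / 0.867 ≈ 0.7739
  upper = min{1, (1 − p₀)/p₁} = 0.804 / 0.867 ≈ 0.9273

0.774 ≤ PN ≤ 0.927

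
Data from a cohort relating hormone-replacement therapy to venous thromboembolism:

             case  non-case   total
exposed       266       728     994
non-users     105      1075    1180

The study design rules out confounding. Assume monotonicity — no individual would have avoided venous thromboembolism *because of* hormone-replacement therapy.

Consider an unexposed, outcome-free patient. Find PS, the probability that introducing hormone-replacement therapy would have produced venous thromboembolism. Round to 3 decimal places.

PS ≈ 0.196

p₁ = P(outcome | exposed) = 266/994 = 0.26761
p₀ = P(outcome | unexposed) = 105/1180 = 0.088983
Under exogeneity and monotonicity, PS = (p₁ − p₀) / (1 − p₀).
PS = (0.26761 − 0.088983) / (1 − 0.088983) = 0.17862 / 0.91102 ≈ 0.1961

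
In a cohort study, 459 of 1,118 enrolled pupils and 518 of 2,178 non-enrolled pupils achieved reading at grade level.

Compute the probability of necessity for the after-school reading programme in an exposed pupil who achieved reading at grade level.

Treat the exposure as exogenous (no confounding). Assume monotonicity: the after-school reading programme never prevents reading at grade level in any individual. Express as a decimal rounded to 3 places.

PN ≈ 0.421

p₁ = P(outcome | exposed) = 459/1118 = 0.41055
p₀ = P(outcome | unexposed) = 518/2178 = 0.23783
Under exogeneity and monotonicity, PN = (p₁ − p₀) / p₁.
PN = (0.41055 − 0.23783) / 0.41055 = 0.17272 / 0.41055 ≈ 0.4207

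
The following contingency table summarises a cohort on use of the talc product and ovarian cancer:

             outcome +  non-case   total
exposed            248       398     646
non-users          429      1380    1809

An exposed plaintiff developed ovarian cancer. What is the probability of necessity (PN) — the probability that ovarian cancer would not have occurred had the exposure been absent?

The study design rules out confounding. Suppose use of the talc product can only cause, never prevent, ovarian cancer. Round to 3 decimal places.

p₁ = P(outcome | exposed) = 248/646 = 0.3839
p₀ = P(outcome | unexposed) = 429/1809 = 0.23715
Under exogeneity and monotonicity, PN = (p₁ − p₀) / p₁.
PN = (0.3839 − 0.23715) / 0.3839 = 0.14675 / 0.3839 ≈ 0.3823

PN ≈ 0.382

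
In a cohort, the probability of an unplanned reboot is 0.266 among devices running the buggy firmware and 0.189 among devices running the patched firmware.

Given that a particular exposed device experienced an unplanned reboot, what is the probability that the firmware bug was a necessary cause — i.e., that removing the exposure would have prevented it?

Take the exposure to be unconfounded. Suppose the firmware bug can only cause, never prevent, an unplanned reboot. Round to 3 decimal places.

Let p₁ = 0.266, p₀ = 0.189.
Under exogeneity and monotonicity, PN = (p₁ − p₀) / p₁.
PN = (0.266 − 0.189) / 0.266 = 0.077 / 0.266 ≈ 0.2895

PN ≈ 0.289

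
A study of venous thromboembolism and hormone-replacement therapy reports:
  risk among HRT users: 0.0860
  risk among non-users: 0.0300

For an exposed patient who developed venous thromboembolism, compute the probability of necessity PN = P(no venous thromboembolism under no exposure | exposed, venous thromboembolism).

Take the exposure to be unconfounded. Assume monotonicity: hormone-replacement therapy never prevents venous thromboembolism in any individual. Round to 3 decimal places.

Let p₁ = 0.086, p₀ = 0.03.
Under exogeneity and monotonicity, PN = (p₁ − p₀) / p₁.
PN = (0.086 − 0.03) / 0.086 = 0.056 / 0.086 ≈ 0.6512

PN ≈ 0.651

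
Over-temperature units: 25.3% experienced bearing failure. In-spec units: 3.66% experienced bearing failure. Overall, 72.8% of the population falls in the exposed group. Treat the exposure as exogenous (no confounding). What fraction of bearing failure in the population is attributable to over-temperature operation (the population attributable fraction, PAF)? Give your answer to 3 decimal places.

PAF ≈ 0.811

p₁ = 0.253, p₀ = 0.0366.
Overall risk P(Y=1) = π·p₁ + (1−π)·p₀ = 0.728×0.253 + 0.272×0.0366 = 0.19414.
Under exogeneity, PAF = [P(Y=1) − p₀] / P(Y=1).
PAF = (0.19414 − 0.0366) / 0.19414 ≈ 0.8115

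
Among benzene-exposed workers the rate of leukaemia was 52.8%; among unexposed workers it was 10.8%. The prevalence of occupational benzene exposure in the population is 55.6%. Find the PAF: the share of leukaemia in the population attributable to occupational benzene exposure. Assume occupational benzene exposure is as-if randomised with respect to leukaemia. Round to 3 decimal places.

p₁ = 0.528, p₀ = 0.108.
Overall risk P(Y=1) = π·p₁ + (1−π)·p₀ = 0.556×0.528 + 0.444×0.108 = 0.34152.
Under exogeneity, PAF = [P(Y=1) − p₀] / P(Y=1).
PAF = (0.34152 − 0.108) / 0.34152 ≈ 0.6838

PAF ≈ 0.684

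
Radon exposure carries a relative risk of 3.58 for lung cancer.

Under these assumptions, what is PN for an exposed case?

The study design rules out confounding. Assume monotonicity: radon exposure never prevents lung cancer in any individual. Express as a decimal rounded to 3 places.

PN ≈ 0.721

Under exogeneity and monotonicity, PN = (RR − 1) / RR = 1 − 1/RR.
PN = (3.58 − 1) / 3.58 = 2.58 / 3.58 ≈ 0.7207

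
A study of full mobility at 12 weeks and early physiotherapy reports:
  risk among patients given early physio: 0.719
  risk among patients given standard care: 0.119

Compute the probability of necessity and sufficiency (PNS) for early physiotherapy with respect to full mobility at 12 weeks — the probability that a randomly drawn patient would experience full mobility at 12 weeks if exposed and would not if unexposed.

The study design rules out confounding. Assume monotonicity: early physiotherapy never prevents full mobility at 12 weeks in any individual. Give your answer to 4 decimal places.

PNS ≈ 0.6000

Let p₁ = 0.719, p₀ = 0.119.
Under exogeneity and monotonicity, PNS = p₁ − p₀.
PNS = 0.719 − 0.119 = 0.6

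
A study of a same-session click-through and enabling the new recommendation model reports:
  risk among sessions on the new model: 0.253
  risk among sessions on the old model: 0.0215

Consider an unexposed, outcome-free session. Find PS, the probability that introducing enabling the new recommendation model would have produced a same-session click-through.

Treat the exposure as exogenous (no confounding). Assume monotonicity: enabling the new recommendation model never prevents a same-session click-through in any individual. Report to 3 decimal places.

Let p₁ = 0.253, p₀ = 0.0215.
Under exogeneity and monotonicity, PS = (p₁ − p₀) / (1 − p₀).
PS = (0.253 − 0.0215) / (1 − 0.0215) = 0.2315 / 0.9785 ≈ 0.2366

PS ≈ 0.237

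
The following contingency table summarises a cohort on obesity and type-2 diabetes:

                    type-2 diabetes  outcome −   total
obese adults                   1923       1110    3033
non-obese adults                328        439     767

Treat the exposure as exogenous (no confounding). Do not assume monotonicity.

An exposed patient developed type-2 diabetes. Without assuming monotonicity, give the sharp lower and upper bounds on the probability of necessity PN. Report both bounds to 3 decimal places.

0.326 ≤ PN ≤ 0.903

p₁ = P(outcome | exposed) = 1923/3033 = 0.63403
p₀ = P(outcome | unexposed) = 328/767 = 0.42764
Under exogeneity alone the bounds on PN are max{0,(p₁−p₀)/p₁} ≤ PN ≤ min{1,(1−p₀)/p₁}.
  lower = (p₁ − p₀)/p₁ = 0.20639 / 0.63403 ≈ 0.3255
  upper = min{1, (1 − p₀)/p₁} = 0.57236 / 0.63403 ≈ 0.9027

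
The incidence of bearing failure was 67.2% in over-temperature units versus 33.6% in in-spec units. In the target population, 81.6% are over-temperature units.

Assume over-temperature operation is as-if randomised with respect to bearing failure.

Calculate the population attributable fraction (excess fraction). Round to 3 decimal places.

PAF ≈ 0.449

p₁ = 0.672, p₀ = 0.336.
Overall risk P(Y=1) = π·p₁ + (1−π)·p₀ = 0.816×0.672 + 0.184×0.336 = 0.61018.
Under exogeneity, PAF = [P(Y=1) − p₀] / P(Y=1).
PAF = (0.61018 − 0.336) / 0.61018 ≈ 0.4493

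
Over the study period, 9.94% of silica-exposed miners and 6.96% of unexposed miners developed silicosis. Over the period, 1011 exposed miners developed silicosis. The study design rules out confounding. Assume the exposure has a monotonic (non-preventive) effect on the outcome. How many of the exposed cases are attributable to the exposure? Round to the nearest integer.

p₁ = 0.0994, p₀ = 0.0696.
PN = (p₁ − p₀)/p₁ = (0.0994 − 0.0696) / 0.0994 ≈ 0.29980.
Attributable cases ≈ PN × (exposed cases) = 0.29980 × 1011 ≈ 303.10.

about 303 cases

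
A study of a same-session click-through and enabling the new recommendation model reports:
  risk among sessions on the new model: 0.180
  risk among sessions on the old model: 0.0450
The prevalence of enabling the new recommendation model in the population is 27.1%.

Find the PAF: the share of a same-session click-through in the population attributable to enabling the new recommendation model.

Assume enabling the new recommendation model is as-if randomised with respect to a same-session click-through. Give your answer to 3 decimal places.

PAF ≈ 0.448

Let p₁ = 0.18, p₀ = 0.045.
Overall risk P(Y=1) = π·p₁ + (1−π)·p₀ = 0.271×0.18 + 0.729×0.045 = 0.081585.
Under exogeneity, PAF = [P(Y=1) − p₀] / P(Y=1).
PAF = (0.081585 − 0.045) / 0.081585 ≈ 0.4484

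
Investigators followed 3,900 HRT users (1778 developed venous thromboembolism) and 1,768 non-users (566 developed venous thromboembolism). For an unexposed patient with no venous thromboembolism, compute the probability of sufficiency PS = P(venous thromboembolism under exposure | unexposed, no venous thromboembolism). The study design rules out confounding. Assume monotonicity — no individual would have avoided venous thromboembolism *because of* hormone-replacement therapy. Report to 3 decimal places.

PS ≈ 0.200

p₁ = P(outcome | exposed) = 1778/3900 = 0.4559
p₀ = P(outcome | unexposed) = 566/1768 = 0.32014
Under exogeneity and monotonicity, PS = (p₁ − p₀) / (1 − p₀).
PS = (0.4559 − 0.32014) / (1 − 0.32014) = 0.13576 / 0.67986 ≈ 0.1997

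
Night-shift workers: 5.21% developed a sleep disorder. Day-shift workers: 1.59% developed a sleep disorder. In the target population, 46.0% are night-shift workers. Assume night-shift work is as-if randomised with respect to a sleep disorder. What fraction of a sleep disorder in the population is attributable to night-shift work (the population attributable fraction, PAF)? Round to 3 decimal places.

p₁ = 0.0521, p₀ = 0.0159.
Overall risk P(Y=1) = π·p₁ + (1−π)·p₀ = 0.46×0.0521 + 0.54×0.0159 = 0.032552.
Under exogeneity, PAF = [P(Y=1) − p₀] / P(Y=1).
PAF = (0.032552 − 0.0159) / 0.032552 ≈ 0.5116

PAF ≈ 0.512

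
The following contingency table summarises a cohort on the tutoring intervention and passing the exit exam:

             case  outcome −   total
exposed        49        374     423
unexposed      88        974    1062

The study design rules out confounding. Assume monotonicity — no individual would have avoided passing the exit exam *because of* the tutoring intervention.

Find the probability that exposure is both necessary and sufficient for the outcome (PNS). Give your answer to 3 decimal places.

p₁ = P(outcome | exposed) = 49/423 = 0.11584
p₀ = P(outcome | unexposed) = 88/1062 = 0.082863
Under exogeneity and monotonicity, PNS = p₁ − p₀.
PNS = 0.11584 − 0.082863 = 0.032977

PNS ≈ 0.033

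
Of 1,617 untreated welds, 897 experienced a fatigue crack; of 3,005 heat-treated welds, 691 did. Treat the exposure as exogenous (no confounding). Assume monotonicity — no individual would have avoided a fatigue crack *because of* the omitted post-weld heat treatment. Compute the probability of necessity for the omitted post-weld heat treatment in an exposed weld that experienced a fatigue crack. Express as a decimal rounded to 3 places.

p₁ = P(outcome | exposed) = 897/1617 = 0.55473
p₀ = P(outcome | unexposed) = 691/3005 = 0.22995
Under exogeneity and monotonicity, PN = (p₁ − p₀) / p₁.
PN = (0.55473 − 0.22995) / 0.55473 = 0.32478 / 0.55473 ≈ 0.5855

PN ≈ 0.585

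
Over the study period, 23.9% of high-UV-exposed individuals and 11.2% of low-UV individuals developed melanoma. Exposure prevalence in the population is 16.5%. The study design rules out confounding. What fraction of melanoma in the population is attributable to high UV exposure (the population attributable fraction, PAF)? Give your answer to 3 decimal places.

PAF ≈ 0.158

p₁ = 0.239, p₀ = 0.112.
Overall risk P(Y=1) = π·p₁ + (1−π)·p₀ = 0.165×0.239 + 0.835×0.112 = 0.13295.
Under exogeneity, PAF = [P(Y=1) − p₀] / P(Y=1).
PAF = (0.13295 − 0.112) / 0.13295 ≈ 0.1576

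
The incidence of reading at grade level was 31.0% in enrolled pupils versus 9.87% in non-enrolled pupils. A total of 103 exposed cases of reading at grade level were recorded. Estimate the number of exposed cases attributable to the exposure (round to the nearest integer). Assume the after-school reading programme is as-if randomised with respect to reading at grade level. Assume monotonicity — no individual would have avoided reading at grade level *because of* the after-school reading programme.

about 70 cases

p₁ = 0.31, p₀ = 0.0987.
PN = (p₁ − p₀)/p₁ = (0.31 − 0.0987) / 0.31 ≈ 0.68161.
Attributable cases ≈ PN × (exposed cases) = 0.68161 × 103 ≈ 70.21.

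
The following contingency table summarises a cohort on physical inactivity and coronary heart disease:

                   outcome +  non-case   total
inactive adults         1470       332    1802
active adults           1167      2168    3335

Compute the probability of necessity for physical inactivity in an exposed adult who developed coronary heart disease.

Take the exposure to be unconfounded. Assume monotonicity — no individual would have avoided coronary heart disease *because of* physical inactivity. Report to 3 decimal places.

p₁ = P(outcome | exposed) = 1470/1802 = 0.81576
p₀ = P(outcome | unexposed) = 1167/3335 = 0.34993
Under exogeneity and monotonicity, PN = (p₁ − p₀)/p₁.
PN = (0.81576 − 0.34993) / 0.81576 ≈ 0.5710

PN ≈ 0.571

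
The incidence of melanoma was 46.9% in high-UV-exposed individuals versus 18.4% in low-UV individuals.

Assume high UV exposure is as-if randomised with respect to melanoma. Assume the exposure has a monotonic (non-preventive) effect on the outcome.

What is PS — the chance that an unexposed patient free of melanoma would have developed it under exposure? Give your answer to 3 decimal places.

PS ≈ 0.349

p₁ = 0.469, p₀ = 0.184.
Under exogeneity and monotonicity, PS = (p₁ − p₀) / (1 − p₀).
PS = (0.469 − 0.184) / (1 − 0.184) = 0.285 / 0.816 ≈ 0.3493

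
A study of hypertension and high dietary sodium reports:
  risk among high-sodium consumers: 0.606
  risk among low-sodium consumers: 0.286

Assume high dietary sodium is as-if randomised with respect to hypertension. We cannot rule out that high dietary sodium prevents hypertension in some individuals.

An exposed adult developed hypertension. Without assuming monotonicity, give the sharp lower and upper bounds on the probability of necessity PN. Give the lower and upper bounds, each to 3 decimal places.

0.528 ≤ PN ≤ 1.000

Let p₁ = 0.606, p₀ = 0.286.
Under exogeneity alone the bounds on PN are max{0,(p₁−p₀)/p₁} ≤ PN ≤ min{1,(1−p₀)/p₁}.
  lower = (p₁ − p₀)/p₁ = 0.32 / 0.606 ≈ 0.5281
  upper = min{1, (1 − p₀)/p₁} = 0.714 / 0.606 ≈ 1.1782 → capped at 1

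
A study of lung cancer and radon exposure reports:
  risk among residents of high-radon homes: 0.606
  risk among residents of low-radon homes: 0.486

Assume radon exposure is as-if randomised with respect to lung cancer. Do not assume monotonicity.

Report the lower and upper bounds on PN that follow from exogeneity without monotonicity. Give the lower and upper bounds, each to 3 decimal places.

Let p₁ = 0.606, p₀ = 0.486.
Under exogeneity alone the bounds on PN are max{0,(p₁−p₀)/p₁} ≤ PN ≤ min{1,(1−p₀)/p₁}.
  lower = (p₁ − p₀)/p₁ = 0.12 / 0.606 ≈ 0.1980
  upper = min{1, (1 − p₀)/p₁} = 0.514 / 0.606 ≈ 0.8482

0.198 ≤ PN ≤ 0.848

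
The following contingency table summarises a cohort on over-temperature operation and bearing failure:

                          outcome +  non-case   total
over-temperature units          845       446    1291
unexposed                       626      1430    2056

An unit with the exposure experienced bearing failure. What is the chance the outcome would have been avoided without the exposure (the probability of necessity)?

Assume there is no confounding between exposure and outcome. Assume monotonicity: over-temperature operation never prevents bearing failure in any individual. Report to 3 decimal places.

p₁ = P(outcome | exposed) = 845/1291 = 0.65453
p₀ = P(outcome | unexposed) = 626/2056 = 0.30447
Under exogeneity and monotonicity, PN = (p₁ − p₀)/p₁.
PN = (0.65453 − 0.30447) / 0.65453 ≈ 0.5348

PN ≈ 0.535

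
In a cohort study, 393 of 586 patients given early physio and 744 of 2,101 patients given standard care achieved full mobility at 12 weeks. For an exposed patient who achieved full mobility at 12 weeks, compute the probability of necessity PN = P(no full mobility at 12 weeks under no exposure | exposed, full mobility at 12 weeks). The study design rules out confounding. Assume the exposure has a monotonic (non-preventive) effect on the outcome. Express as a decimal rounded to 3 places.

PN ≈ 0.472

p₁ = P(outcome | exposed) = 393/586 = 0.67065
p₀ = P(outcome | unexposed) = 744/2101 = 0.35412
Under exogeneity and monotonicity, PN = (p₁ − p₀) / p₁.
PN = (0.67065 − 0.35412) / 0.67065 = 0.31653 / 0.67065 ≈ 0.4720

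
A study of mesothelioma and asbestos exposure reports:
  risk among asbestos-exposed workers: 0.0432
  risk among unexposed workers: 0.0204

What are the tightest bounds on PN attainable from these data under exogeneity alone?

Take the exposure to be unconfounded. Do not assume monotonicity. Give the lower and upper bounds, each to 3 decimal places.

Let p₁ = 0.0432, p₀ = 0.0204.
Under exogeneity alone the bounds on PN are max{0,(p₁−p₀)/p₁} ≤ PN ≤ min{1,(1−p₀)/p₁}.
  lower = (p₁ − p₀)/p₁ = 0.0228 / 0.0432 ≈ 0.5278
  upper = min{1, (1 − p₀)/p₁} = 0.9796 / 0.0432 ≈ 22.6759 → capped at 1

0.528 ≤ PN ≤ 1.000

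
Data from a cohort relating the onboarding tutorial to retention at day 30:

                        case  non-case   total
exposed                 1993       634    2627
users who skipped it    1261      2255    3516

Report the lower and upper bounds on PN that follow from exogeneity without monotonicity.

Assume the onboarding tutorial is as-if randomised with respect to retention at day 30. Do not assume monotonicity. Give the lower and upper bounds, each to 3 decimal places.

0.527 ≤ PN ≤ 0.845

p₁ = P(outcome | exposed) = 1993/2627 = 0.75866
p₀ = P(outcome | unexposed) = 1261/3516 = 0.35865
Under exogeneity alone the bounds on PN are max{0,(p₁−p₀)/p₁} ≤ PN ≤ min{1,(1−p₀)/p₁}.
  lower = (p₁ − p₀)/p₁ = 0.40001 / 0.75866 ≈ 0.5273
  upper = min{1, (1 − p₀)/p₁} = 0.64135 / 0.75866 ≈ 0.8454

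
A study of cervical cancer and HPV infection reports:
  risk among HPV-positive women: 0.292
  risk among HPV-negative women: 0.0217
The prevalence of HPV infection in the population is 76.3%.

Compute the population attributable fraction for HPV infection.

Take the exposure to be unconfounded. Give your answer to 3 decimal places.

PAF ≈ 0.905

Let p₁ = 0.292, p₀ = 0.0217.
Overall risk P(Y=1) = π·p₁ + (1−π)·p₀ = 0.763×0.292 + 0.237×0.0217 = 0.22794.
Under exogeneity, PAF = [P(Y=1) − p₀] / P(Y=1).
PAF = (0.22794 − 0.0217) / 0.22794 ≈ 0.9048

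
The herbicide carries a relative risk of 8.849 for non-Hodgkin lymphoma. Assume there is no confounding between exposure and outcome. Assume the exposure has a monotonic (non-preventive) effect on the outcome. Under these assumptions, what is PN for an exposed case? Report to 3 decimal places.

PN ≈ 0.887

Under exogeneity and monotonicity, PN = (RR − 1) / RR = 1 − 1/RR.
PN = (8.849 − 1) / 8.849 = 7.849 / 8.849 ≈ 0.8870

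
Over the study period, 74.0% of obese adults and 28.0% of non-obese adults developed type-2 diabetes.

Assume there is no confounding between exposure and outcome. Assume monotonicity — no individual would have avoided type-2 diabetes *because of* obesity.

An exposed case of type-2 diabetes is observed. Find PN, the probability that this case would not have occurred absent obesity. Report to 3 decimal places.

p₁ = 0.74, p₀ = 0.28.
Under exogeneity and monotonicity, PN = (p₁ − p₀) / p₁.
PN = (0.74 − 0.28) / 0.74 = 0.46 / 0.74 ≈ 0.6216

PN ≈ 0.622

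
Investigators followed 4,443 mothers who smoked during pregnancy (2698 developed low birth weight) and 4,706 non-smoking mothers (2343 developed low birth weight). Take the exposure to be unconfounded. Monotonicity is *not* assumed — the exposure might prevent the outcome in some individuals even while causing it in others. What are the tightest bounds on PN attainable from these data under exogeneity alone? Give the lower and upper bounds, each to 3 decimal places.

p₁ = P(outcome | exposed) = 2698/4443 = 0.60725
p₀ = P(outcome | unexposed) = 2343/4706 = 0.49788
Under exogeneity alone the bounds on PN are max{0,(p₁−p₀)/p₁} ≤ PN ≤ min{1,(1−p₀)/p₁}.
  lower = (p₁ − p₀)/p₁ = 0.10937 / 0.60725 ≈ 0.1801
  upper = min{1, (1 − p₀)/p₁} = 0.50212 / 0.60725 ≈ 0.8269

0.180 ≤ PN ≤ 0.827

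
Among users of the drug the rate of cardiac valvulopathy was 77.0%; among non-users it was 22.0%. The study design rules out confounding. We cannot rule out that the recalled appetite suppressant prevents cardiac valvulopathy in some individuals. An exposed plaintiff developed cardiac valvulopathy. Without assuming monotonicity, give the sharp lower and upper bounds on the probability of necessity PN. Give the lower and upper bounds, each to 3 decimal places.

p₁ = 0.77, p₀ = 0.22.
Under exogeneity alone the bounds on PN are max{0,(p₁−p₀)/p₁} ≤ PN ≤ min{1,(1−p₀)/p₁}.
  lower = (p₁ − p₀)/p₁ = 0.55 / 0.77 ≈ 0.7143
  upper = min{1, (1 − p₀)/p₁} = 0.78 / 0.77 ≈ 1.0130 → capped at 1

0.714 ≤ PN ≤ 1.000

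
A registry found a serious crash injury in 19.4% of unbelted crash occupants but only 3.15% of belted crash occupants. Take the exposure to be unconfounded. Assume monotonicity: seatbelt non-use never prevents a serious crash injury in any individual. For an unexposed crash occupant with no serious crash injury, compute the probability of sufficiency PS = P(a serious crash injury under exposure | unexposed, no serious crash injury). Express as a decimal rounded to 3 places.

PS ≈ 0.168

p₁ = 0.194, p₀ = 0.0315.
Under exogeneity and monotonicity, PS = (p₁ − p₀) / (1 − p₀).
PS = (0.194 − 0.0315) / (1 − 0.0315) = 0.1625 / 0.9685 ≈ 0.1678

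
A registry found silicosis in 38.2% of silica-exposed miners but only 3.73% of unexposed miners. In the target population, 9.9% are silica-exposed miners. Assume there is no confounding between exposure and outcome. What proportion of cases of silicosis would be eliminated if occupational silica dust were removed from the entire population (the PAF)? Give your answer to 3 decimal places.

PAF ≈ 0.478

p₁ = 0.382, p₀ = 0.0373.
Overall risk P(Y=1) = π·p₁ + (1−π)·p₀ = 0.099×0.382 + 0.901×0.0373 = 0.071425.
Under exogeneity, PAF = [P(Y=1) − p₀] / P(Y=1).
PAF = (0.071425 − 0.0373) / 0.071425 ≈ 0.4778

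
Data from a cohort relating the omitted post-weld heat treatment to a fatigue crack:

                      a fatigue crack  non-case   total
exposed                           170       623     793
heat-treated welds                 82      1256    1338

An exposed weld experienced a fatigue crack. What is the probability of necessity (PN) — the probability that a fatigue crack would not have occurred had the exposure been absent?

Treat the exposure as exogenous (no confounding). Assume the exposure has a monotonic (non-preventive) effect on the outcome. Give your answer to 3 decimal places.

PN ≈ 0.714

p₁ = P(outcome | exposed) = 170/793 = 0.21438
p₀ = P(outcome | unexposed) = 82/1338 = 0.061286
Under exogeneity and monotonicity, PN = (p₁ − p₀) / p₁.
PN = (0.21438 − 0.061286) / 0.21438 = 0.15309 / 0.21438 ≈ 0.7141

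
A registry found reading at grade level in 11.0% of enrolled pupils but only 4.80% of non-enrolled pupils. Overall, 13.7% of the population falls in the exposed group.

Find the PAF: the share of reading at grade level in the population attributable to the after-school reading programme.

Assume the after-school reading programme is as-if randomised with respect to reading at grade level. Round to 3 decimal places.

p₁ = 0.11, p₀ = 0.048.
Overall risk P(Y=1) = π·p₁ + (1−π)·p₀ = 0.137×0.11 + 0.863×0.048 = 0.056494.
Under exogeneity, PAF = [P(Y=1) − p₀] / P(Y=1).
PAF = (0.056494 − 0.048) / 0.056494 ≈ 0.1504

PAF ≈ 0.150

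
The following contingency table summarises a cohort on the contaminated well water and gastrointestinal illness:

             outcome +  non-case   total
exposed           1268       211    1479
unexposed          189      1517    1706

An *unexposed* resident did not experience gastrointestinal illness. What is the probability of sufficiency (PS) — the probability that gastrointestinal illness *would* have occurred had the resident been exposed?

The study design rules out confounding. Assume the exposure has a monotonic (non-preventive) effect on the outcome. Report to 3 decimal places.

p₁ = P(outcome | exposed) = 1268/1479 = 0.85734
p₀ = P(outcome | unexposed) = 189/1706 = 0.11079
Under exogeneity and monotonicity, PS = (p₁ − p₀)/(1 − p₀).
PS = (0.85734 − 0.11079) / 0.88921 ≈ 0.8396

PS ≈ 0.840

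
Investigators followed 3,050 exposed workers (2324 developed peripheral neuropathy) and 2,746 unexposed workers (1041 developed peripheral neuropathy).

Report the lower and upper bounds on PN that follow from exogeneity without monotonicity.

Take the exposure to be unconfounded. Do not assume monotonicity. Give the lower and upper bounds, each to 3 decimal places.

p₁ = P(outcome | exposed) = 2324/3050 = 0.76197
p₀ = P(outcome | unexposed) = 1041/2746 = 0.3791
Under exogeneity alone the bounds on PN are max{0,(p₁−p₀)/p₁} ≤ PN ≤ min{1,(1−p₀)/p₁}.
  lower = (p₁ − p₀)/p₁ = 0.38287 / 0.76197 ≈ 0.5025
  upper = min{1, (1 − p₀)/p₁} = 0.6209 / 0.76197 ≈ 0.8149

0.502 ≤ PN ≤ 0.815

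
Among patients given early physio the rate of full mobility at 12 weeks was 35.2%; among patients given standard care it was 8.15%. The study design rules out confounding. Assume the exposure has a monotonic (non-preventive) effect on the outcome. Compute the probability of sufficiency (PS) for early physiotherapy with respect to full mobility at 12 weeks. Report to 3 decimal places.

p₁ = 0.352, p₀ = 0.0815.
Under exogeneity and monotonicity, PS = (p₁ − p₀) / (1 − p₀).
PS = (0.352 − 0.0815) / (1 − 0.0815) = 0.2705 / 0.9185 ≈ 0.2945

PS ≈ 0.295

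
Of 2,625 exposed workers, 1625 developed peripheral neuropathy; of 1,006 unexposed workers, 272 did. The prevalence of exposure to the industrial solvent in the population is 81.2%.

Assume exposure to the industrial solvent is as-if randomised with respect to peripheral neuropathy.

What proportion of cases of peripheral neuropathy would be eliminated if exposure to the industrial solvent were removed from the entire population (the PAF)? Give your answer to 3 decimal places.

p₁ = P(outcome | exposed) = 1625/2625 = 0.61905
p₀ = P(outcome | unexposed) = 272/1006 = 0.27038
Overall risk P(Y=1) = π·p₁ + (1−π)·p₀ = 0.812×0.61905 + 0.188×0.27038 = 0.5535.
Under exogeneity, PAF = [P(Y=1) − p₀] / P(Y=1).
PAF = (0.5535 − 0.27038) / 0.5535 ≈ 0.5115

PAF ≈ 0.512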